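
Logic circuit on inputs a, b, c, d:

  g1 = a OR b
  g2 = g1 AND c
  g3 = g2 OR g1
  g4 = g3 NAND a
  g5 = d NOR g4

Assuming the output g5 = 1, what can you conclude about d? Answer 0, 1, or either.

g5 = d NOR g4 must be 1, so both d = 0 and g4 = 0.
Every assignment with g5 = 1 has d = 0; there are 4 such assignment(s).
  a=1, b=0, c=0, d=0
  a=1, b=0, c=1, d=0
  a=1, b=1, c=0, d=0
  a=1, b=1, c=1, d=0

0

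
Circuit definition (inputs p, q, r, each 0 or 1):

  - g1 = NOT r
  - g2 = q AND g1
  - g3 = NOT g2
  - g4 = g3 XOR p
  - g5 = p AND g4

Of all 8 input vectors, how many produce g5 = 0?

7

g5 = p AND g4 must be 0, so at least one of p, g4 is 0.
Enumerating the 8 input combinations, 7 give g5 = 0 and 1 give g5 = 1.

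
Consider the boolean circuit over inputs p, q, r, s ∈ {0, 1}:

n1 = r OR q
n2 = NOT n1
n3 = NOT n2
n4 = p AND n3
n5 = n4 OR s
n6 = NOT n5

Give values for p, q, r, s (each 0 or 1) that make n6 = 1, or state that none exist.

n6 = NOT n5 must be 1, so n5 = 0.
n5 = n4 OR s must be 0, so both n4 = 0 and s = 0.
Check with p=0, q=1, r=1, s=0:
n1 = r OR q = 1 OR 1 = 1
n2 = NOT n1 = NOT 1 = 0
n3 = NOT n2 = NOT 0 = 1
n4 = p AND n3 = 0 AND 1 = 0
n5 = n4 OR s = 0 OR 0 = 0
n6 = NOT n5 = NOT 0 = 1
So n6 = 1 as required.

p=0, q=1, r=1, s=0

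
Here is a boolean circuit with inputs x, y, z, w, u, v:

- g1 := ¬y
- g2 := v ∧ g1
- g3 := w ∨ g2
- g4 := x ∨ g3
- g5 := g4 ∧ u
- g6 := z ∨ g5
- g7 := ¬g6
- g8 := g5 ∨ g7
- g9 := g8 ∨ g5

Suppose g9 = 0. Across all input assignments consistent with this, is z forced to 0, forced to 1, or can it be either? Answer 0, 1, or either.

1

g9 = g8 ∨ g5 must be 0, so both g8 = 0 and g5 = 0.
g8 = g5 ∨ g7 must be 0, so both g5 = 0 and g7 = 0.
g5 = g4 ∧ u must be 0, so at least one of g4, u is 0.
Every assignment with g9 = 0 has z = 1; there are 19 such assignment(s).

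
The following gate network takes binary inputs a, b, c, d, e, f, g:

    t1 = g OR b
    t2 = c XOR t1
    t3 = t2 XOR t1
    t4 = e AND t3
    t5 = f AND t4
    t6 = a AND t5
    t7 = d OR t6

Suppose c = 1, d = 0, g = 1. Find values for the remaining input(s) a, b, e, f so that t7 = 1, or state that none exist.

a=1, b=1, e=1, f=1

t7 = d OR t6 must be 1, so at least one of d, t6 is 1.
Check with c = 1, d = 0, g = 1 and a=1, b=1, e=1, f=1:
t1 = g OR b = 1 OR 1 = 1
t2 = c XOR t1 = 1 XOR 1 = 0
t3 = t2 XOR t1 = 0 XOR 1 = 1
t4 = e AND t3 = 1 AND 1 = 1
t5 = f AND t4 = 1 AND 1 = 1
t6 = a AND t5 = 1 AND 1 = 1
t7 = d OR t6 = 0 OR 1 = 1
So t7 = 1.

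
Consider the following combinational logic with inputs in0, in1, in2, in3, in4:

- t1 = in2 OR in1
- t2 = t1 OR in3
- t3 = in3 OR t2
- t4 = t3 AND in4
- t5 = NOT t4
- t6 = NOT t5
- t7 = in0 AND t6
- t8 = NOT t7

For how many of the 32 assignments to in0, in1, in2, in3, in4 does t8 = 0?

t8 = NOT t7 must be 0, so t7 = 1.
Enumerating the 32 input combinations, 7 give t8 = 0 and 25 give t8 = 1.

7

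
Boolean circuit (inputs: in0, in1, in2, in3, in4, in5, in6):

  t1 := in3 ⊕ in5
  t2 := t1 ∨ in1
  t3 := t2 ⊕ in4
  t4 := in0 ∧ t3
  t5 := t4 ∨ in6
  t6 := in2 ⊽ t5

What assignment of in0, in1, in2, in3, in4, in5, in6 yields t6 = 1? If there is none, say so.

in0=0 in1=0 in2=0 in3=0 in4=1 in5=0 in6=0

t6 = in2 ⊽ t5 must be 1, so both in2 = 0 and t5 = 0.
t5 = t4 ∨ in6 must be 0, so both t4 = 0 and in6 = 0.
t4 = in0 ∧ t3 must be 0, so at least one of in0, t3 is 0.
Check with in0=0 in1=0 in2=0 in3=0 in4=1 in5=0 in6=0:
t1 = in3 ⊕ in5 = 0 ⊕ 0 = 0
t2 = t1 ∨ in1 = 0 ∨ 0 = 0
t3 = t2 ⊕ in4 = 0 ⊕ 1 = 1
t4 = in0 ∧ t3 = 0 ∧ 1 = 0
t5 = t4 ∨ in6 = 0 ∨ 0 = 0
t6 = in2 ⊽ t5 = 0 ⊽ 0 = 1
So t6 = 1 as required.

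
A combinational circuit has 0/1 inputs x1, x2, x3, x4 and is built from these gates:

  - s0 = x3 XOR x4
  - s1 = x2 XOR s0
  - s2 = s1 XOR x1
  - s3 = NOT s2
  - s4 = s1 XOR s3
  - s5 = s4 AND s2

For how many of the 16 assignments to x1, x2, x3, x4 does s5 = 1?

s5 = s4 AND s2 must be 1, so both s4 = 1 and s2 = 1.
Satisfying assignments:
  x1=0, x2=0, x3=0, x4=1
  x1=0, x2=0, x3=1, x4=0
  x1=0, x2=1, x3=0, x4=0
  x1=0, x2=1, x3=1, x4=1

4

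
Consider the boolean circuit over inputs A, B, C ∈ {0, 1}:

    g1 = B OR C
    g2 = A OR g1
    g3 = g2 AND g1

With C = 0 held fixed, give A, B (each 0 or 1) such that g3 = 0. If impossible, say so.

A=1, B=0

Check with C = 0 and A=1, B=0:
g1 = B OR C = 0 OR 0 = 0
g2 = A OR g1 = 1 OR 0 = 1
g3 = g2 AND g1 = 1 AND 0 = 0
So g3 = 0.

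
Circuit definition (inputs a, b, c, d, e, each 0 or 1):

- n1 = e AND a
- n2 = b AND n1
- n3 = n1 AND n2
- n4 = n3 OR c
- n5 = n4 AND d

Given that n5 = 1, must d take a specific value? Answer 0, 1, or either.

n5 = n4 AND d must be 1, so both n4 = 1 and d = 1.
n4 = n3 OR c must be 1, so at least one of n3, c is 1.
Every assignment with n5 = 1 has d = 1; there are 9 such assignment(s).

1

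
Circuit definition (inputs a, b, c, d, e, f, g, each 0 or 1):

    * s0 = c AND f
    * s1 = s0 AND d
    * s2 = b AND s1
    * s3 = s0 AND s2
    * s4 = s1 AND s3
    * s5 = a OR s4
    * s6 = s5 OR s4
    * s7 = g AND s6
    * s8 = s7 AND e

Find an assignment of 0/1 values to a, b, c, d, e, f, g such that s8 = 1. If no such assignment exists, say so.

s8 = s7 AND e must be 1, so both s7 = 1 and e = 1.
Check with a=1, b=0, c=0, d=1, e=1, f=1, g=1:
s0 = c AND f = 0 AND 1 = 0
s1 = s0 AND d = 0 AND 1 = 0
s2 = b AND s1 = 0 AND 0 = 0
s3 = s0 AND s2 = 0 AND 0 = 0
s4 = s1 AND s3 = 0 AND 0 = 0
s5 = a OR s4 = 1 OR 0 = 1
s6 = s5 OR s4 = 1 OR 0 = 1
s7 = g AND s6 = 1 AND 1 = 1
s8 = s7 AND e = 1 AND 1 = 1
So s8 = 1 as required.

a=1, b=0, c=0, d=1, e=1, f=1, g=1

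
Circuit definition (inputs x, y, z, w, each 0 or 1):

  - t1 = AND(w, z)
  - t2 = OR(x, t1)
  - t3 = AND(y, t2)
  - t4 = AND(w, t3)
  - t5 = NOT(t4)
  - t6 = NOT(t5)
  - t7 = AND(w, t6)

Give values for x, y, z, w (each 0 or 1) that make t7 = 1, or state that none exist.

Check with x=1, y=1, z=0, w=1:
t1 = AND(w, z) = AND(1, 0) = 0
t2 = OR(x, t1) = OR(1, 0) = 1
t3 = AND(y, t2) = AND(1, 1) = 1
t4 = AND(w, t3) = AND(1, 1) = 1
t5 = NOT(t4) = NOT 1 = 0
t6 = NOT(t5) = NOT 0 = 1
t7 = AND(w, t6) = AND(1, 1) = 1
So t7 = 1 as required.

x=1, y=1, z=0, w=1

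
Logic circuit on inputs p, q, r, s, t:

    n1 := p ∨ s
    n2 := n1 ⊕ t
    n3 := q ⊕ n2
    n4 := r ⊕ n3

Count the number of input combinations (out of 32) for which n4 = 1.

n4 = r ⊕ n3 must be 1, so r and n3 differ.
Enumerating the 32 input combinations, 16 give n4 = 1 and 16 give n4 = 0.

16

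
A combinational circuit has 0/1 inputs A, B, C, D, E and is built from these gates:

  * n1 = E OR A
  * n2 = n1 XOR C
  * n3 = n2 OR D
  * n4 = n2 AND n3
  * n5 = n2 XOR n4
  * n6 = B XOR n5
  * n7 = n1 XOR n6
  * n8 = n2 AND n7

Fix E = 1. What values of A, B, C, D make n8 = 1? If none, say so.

A=1, B=0, C=0, D=1

n8 = n2 AND n7 must be 1, so both n2 = 1 and n7 = 1.
n2 = n1 XOR C must be 1, so n1 and C differ.
Check with E = 1 and A=1, B=0, C=0, D=1:
n1 = E OR A = 1 OR 1 = 1
n2 = n1 XOR C = 1 XOR 0 = 1
n3 = n2 OR D = 1 OR 1 = 1
n4 = n2 AND n3 = 1 AND 1 = 1
n5 = n2 XOR n4 = 1 XOR 1 = 0
n6 = B XOR n5 = 0 XOR 0 = 0
n7 = n1 XOR n6 = 1 XOR 0 = 1
n8 = n2 AND n7 = 1 AND 1 = 1
So n8 = 1.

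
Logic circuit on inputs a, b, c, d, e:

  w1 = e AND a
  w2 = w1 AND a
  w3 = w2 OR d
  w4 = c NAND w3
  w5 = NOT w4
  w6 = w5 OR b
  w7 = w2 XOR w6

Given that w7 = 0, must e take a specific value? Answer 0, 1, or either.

Both values of e occur among assignments with w7 = 0:
  e=0: a=0, b=0, c=0, d=0, e=0
  e=1: a=0, b=0, c=0, d=0, e=1

either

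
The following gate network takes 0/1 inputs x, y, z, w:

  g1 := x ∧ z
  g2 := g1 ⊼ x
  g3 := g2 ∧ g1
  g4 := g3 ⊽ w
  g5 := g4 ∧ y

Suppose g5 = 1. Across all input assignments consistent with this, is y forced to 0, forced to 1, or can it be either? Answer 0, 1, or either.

g5 = g4 ∧ y must be 1, so both g4 = 1 and y = 1.
g4 = g3 ⊽ w must be 1, so both g3 = 0 and w = 0.
g3 = g2 ∧ g1 must be 0, so at least one of g2, g1 is 0.
Every assignment with g5 = 1 has y = 1; there are 4 such assignment(s).
  x=0, y=1, z=0, w=0
  x=0, y=1, z=1, w=0
  x=1, y=1, z=0, w=0
  x=1, y=1, z=1, w=0

1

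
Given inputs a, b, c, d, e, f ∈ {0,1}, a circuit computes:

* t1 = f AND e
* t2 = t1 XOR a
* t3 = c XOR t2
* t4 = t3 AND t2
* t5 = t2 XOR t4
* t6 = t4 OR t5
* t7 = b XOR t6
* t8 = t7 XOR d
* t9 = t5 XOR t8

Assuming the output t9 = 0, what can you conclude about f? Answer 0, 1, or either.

either

Both values of f occur among assignments with t9 = 0:
  f=0: a=0, b=0, c=0, d=0, e=0, f=0
  f=1: a=0, b=0, c=0, d=0, e=0, f=1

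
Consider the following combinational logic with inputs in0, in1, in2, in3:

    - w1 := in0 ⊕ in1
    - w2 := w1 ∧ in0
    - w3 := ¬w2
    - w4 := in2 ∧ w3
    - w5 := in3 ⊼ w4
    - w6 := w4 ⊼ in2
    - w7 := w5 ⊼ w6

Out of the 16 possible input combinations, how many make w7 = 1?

w7 = w5 ⊼ w6 must be 1, so at least one of w5, w6 is 0.
Enumerating the 16 input combinations, 6 give w7 = 1 and 10 give w7 = 0.

6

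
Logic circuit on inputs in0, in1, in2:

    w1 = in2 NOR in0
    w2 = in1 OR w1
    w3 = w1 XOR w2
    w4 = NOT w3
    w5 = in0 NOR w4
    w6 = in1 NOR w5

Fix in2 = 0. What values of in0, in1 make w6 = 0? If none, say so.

in0=0 in1=1

Check with in2 = 0 and in0=0, in1=1:
w1 = in2 NOR in0 = 0 NOR 0 = 1
w2 = in1 OR w1 = 1 OR 1 = 1
w3 = w1 XOR w2 = 1 XOR 1 = 0
w4 = NOT w3 = NOT 0 = 1
w5 = in0 NOR w4 = 0 NOR 1 = 0
w6 = in1 NOR w5 = 1 NOR 0 = 0
So w6 = 0.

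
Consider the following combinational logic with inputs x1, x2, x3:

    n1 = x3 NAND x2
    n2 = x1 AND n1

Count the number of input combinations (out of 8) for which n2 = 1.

3

n2 = x1 AND n1 must be 1, so both x1 = 1 and n1 = 1.
n1 = x3 NAND x2 must be 1, so at least one of x3, x2 is 0.
Satisfying assignments:
  x1=1, x2=0, x3=0
  x1=1, x2=0, x3=1
  x1=1, x2=1, x3=0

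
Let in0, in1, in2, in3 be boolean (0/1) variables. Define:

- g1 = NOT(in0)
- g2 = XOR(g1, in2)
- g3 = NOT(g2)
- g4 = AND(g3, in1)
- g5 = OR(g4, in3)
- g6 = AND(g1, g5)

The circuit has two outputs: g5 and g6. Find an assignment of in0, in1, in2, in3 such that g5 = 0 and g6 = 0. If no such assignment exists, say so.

Check with in0=0 in1=1 in2=0 in3=0:
g1 = NOT(in0) = NOT 0 = 1
g2 = XOR(g1, in2) = XOR(1, 0) = 1
g3 = NOT(g2) = NOT 1 = 0
g4 = AND(g3, in1) = AND(0, 1) = 0
g5 = OR(g4, in3) = OR(0, 0) = 0
g6 = AND(g1, g5) = AND(1, 0) = 0
So g5 = 0 and g6 = 0.

in0=0 in1=1 in2=0 in3=0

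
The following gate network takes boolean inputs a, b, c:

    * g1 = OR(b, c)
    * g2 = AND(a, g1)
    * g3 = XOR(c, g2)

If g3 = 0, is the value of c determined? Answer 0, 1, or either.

either

Both values of c occur among assignments with g3 = 0:
  c=0: a=0, b=0, c=0
  c=1: a=1, b=0, c=1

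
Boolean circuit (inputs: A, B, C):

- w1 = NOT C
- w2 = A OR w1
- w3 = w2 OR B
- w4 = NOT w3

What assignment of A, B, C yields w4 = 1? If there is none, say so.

A=0, B=0, C=1

w4 = NOT w3 must be 1, so w3 = 0.
Check with A=0, B=0, C=1:
w1 = NOT C = NOT 1 = 0
w2 = A OR w1 = 0 OR 0 = 0
w3 = w2 OR B = 0 OR 0 = 0
w4 = NOT w3 = NOT 0 = 1
So w4 = 1 as required.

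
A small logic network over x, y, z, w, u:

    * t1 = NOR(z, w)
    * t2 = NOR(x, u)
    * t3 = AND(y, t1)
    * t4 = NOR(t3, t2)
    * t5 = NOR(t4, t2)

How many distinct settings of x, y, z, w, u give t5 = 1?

3

t5 = NOR(t4, t2) must be 1, so both t4 = 0 and t2 = 0.
Satisfying assignments:
  x=0, y=1, z=0, w=0, u=1
  x=1, y=1, z=0, w=0, u=0
  x=1, y=1, z=0, w=0, u=1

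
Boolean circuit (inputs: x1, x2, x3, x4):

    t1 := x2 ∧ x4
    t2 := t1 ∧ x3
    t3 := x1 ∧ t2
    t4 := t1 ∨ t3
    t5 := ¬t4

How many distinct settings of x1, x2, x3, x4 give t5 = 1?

t5 = ¬t4 must be 1, so t4 = 0.
t4 = t1 ∨ t3 must be 0, so both t1 = 0 and t3 = 0.
t1 = x2 ∧ x4 must be 0, so at least one of x2, x4 is 0.
Enumerating the 16 input combinations, 12 give t5 = 1 and 4 give t5 = 0.

12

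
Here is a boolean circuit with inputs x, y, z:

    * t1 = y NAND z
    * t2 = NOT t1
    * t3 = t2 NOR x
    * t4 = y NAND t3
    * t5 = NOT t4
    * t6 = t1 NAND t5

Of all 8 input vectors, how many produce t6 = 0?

1

t6 = t1 NAND t5 must be 0, so both t1 = 1 and t5 = 1.
t1 = y NAND z must be 1, so at least one of y, z is 0.
Enumerating the 8 input combinations, 1 give t6 = 0 and 7 give t6 = 1.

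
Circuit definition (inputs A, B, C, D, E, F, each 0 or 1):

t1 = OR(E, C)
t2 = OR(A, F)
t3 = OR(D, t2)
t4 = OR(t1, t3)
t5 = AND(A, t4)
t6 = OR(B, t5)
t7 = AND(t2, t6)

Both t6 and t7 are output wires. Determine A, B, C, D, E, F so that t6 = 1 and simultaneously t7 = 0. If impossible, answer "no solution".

Check with A=0, B=1, C=0, D=0, E=0, F=0:
t1 = OR(E, C) = OR(0, 0) = 0
t2 = OR(A, F) = OR(0, 0) = 0
t3 = OR(D, t2) = OR(0, 0) = 0
t4 = OR(t1, t3) = OR(0, 0) = 0
t5 = AND(A, t4) = AND(0, 0) = 0
t6 = OR(B, t5) = OR(1, 0) = 1
t7 = AND(t2, t6) = AND(0, 1) = 0
So t6 = 1 and t7 = 0.

A=0, B=1, C=0, D=0, E=0, F=0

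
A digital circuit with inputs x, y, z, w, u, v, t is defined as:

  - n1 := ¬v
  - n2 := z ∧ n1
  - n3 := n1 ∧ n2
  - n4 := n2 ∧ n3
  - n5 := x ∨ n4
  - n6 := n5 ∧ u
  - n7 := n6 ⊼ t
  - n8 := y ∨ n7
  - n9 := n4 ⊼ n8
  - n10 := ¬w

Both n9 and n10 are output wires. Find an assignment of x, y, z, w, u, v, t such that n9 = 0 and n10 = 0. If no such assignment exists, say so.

x=0, y=0, z=1, w=1, u=1, v=0, t=0

Check with x=0, y=0, z=1, w=1, u=1, v=0, t=0:
n1 = ¬v = ¬0 = 1
n2 = z ∧ n1 = 1 ∧ 1 = 1
n3 = n1 ∧ n2 = 1 ∧ 1 = 1
n4 = n2 ∧ n3 = 1 ∧ 1 = 1
n5 = x ∨ n4 = 0 ∨ 1 = 1
n6 = n5 ∧ u = 1 ∧ 1 = 1
n7 = n6 ⊼ t = 1 ⊼ 0 = 1
n8 = y ∨ n7 = 0 ∨ 1 = 1
n9 = n4 ⊼ n8 = 1 ⊼ 1 = 0
n10 = ¬w = ¬1 = 0
So n9 = 0 and n10 = 0.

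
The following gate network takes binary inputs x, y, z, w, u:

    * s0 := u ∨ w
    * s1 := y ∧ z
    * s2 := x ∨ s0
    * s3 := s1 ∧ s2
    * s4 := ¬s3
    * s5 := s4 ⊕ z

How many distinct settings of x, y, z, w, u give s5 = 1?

s5 = s4 ⊕ z must be 1, so s4 and z differ.
Enumerating the 32 input combinations, 23 give s5 = 1 and 9 give s5 = 0.

23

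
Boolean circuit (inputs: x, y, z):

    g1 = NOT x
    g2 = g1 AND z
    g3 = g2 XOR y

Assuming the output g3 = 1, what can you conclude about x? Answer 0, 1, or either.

Both values of x occur among assignments with g3 = 1:
  x=0: x=0, y=0, z=1
  x=1: x=1, y=1, z=0

either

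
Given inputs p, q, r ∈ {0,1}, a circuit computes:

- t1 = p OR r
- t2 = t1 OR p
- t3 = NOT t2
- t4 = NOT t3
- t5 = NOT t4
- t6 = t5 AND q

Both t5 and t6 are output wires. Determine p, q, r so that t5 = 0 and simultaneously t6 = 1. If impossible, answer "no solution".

Across all 8 input combinations, none give both t5 = 0 and t6 = 1.

no solution exists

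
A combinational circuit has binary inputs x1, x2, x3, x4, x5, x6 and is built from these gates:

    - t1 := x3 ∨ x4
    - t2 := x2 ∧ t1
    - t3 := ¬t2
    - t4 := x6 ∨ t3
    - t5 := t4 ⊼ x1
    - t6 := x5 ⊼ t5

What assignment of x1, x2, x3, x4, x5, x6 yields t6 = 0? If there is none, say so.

Check with x1=0 x2=1 x3=1 x4=0 x5=1 x6=0:
t1 = x3 ∨ x4 = 1 ∨ 0 = 1
t2 = x2 ∧ t1 = 1 ∧ 1 = 1
t3 = ¬t2 = ¬1 = 0
t4 = x6 ∨ t3 = 0 ∨ 0 = 0
t5 = t4 ⊼ x1 = 0 ⊼ 0 = 1
t6 = x5 ⊼ t5 = 1 ⊼ 1 = 0
So t6 = 0 as required.

x1=0 x2=1 x3=1 x4=0 x5=1 x6=0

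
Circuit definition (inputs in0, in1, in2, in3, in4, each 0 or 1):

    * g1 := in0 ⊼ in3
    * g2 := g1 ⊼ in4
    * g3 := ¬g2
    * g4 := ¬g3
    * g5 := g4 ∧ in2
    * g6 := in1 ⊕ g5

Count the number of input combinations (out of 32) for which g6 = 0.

g6 = in1 ⊕ g5 must be 0, so in1 and g5 are equal.
Enumerating the 32 input combinations, 16 give g6 = 0 and 16 give g6 = 1.

16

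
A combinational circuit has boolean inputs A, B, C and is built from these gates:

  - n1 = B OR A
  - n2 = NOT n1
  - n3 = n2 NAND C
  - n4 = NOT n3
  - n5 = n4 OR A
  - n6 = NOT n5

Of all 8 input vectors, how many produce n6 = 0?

5

n6 = NOT n5 must be 0, so n5 = 1.
n5 = n4 OR A must be 1, so at least one of n4, A is 1.
Satisfying assignments:
  A=0, B=0, C=1
  A=1, B=0, C=0
  A=1, B=0, C=1
  A=1, B=1, C=0
  A=1, B=1, C=1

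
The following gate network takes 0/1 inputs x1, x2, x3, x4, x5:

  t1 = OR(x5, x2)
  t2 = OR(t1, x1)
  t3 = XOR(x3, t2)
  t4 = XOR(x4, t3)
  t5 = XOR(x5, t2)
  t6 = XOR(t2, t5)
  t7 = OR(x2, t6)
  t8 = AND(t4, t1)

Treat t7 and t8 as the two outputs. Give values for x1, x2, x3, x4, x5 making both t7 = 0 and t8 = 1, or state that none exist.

Across all 32 input combinations, none give both t7 = 0 and t8 = 1.

no solution exists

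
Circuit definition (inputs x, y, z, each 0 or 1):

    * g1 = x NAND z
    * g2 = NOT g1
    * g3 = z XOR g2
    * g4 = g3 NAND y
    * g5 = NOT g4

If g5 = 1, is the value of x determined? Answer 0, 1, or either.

g5 = NOT g4 must be 1, so g4 = 0.
Every assignment with g5 = 1 has x = 0; there are 1 such assignment(s).
  x=0, y=1, z=1

0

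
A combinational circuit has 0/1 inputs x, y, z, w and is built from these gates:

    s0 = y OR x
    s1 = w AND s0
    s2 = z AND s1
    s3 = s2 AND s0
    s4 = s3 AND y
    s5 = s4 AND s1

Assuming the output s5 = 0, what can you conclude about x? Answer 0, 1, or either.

Both values of x occur among assignments with s5 = 0:
  x=0: x=0, y=0, z=0, w=0
  x=1: x=1, y=0, z=0, w=0

either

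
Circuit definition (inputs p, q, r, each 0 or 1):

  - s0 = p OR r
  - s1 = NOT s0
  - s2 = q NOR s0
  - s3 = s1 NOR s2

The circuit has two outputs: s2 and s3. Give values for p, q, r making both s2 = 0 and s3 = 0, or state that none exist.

p=0, q=1, r=0

Check with p=0, q=1, r=0:
s0 = p OR r = 0 OR 0 = 0
s1 = NOT s0 = NOT 0 = 1
s2 = q NOR s0 = 1 NOR 0 = 0
s3 = s1 NOR s2 = 1 NOR 0 = 0
So s2 = 0 and s3 = 0.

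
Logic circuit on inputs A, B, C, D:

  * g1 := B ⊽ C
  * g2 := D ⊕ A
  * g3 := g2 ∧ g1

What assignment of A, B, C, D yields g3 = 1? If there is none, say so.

g3 = g2 ∧ g1 must be 1, so both g2 = 1 and g1 = 1.
g2 = D ⊕ A must be 1, so D and A differ.
g1 = B ⊽ C must be 1, so both B = 0 and C = 0.
Check with A=1, B=0, C=0, D=0:
g1 = B ⊽ C = 0 ⊽ 0 = 1
g2 = D ⊕ A = 0 ⊕ 1 = 1
g3 = g2 ∧ g1 = 1 ∧ 1 = 1
So g3 = 1 as required.

A=1, B=0, C=0, D=0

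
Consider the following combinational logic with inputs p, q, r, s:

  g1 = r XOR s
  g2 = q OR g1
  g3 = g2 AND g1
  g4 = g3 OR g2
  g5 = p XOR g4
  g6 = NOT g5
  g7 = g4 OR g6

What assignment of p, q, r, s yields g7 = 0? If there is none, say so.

p=1, q=0, r=1, s=1

g7 = g4 OR g6 must be 0, so both g4 = 0 and g6 = 0.
g4 = g3 OR g2 must be 0, so both g3 = 0 and g2 = 0.
Check with p=1, q=0, r=1, s=1:
g1 = r XOR s = 1 XOR 1 = 0
g2 = q OR g1 = 0 OR 0 = 0
g3 = g2 AND g1 = 0 AND 0 = 0
g4 = g3 OR g2 = 0 OR 0 = 0
g5 = p XOR g4 = 1 XOR 0 = 1
g6 = NOT g5 = NOT 1 = 0
g7 = g4 OR g6 = 0 OR 0 = 0
So g7 = 0 as required.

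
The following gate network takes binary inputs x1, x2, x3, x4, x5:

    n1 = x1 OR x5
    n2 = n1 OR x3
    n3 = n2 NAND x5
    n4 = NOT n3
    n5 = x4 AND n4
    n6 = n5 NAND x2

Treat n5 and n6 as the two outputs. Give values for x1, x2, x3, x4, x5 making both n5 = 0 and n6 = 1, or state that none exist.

Check with x1=0, x2=1, x3=1, x4=0, x5=0:
n1 = x1 OR x5 = 0 OR 0 = 0
n2 = n1 OR x3 = 0 OR 1 = 1
n3 = n2 NAND x5 = 1 NAND 0 = 1
n4 = NOT n3 = NOT 1 = 0
n5 = x4 AND n4 = 0 AND 0 = 0
n6 = n5 NAND x2 = 0 NAND 1 = 1
So n5 = 0 and n6 = 1.

x1=0, x2=1, x3=1, x4=0, x5=0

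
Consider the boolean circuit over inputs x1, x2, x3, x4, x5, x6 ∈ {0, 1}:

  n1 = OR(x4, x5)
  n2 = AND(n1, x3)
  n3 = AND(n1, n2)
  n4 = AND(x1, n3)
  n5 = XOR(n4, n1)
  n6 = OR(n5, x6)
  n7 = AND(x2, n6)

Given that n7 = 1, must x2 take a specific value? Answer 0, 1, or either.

n7 = AND(x2, n6) must be 1, so both x2 = 1 and n6 = 1.
n6 = OR(n5, x6) must be 1, so at least one of n5, x6 is 1.
Every assignment with n7 = 1 has x2 = 1; there are 25 such assignment(s).

1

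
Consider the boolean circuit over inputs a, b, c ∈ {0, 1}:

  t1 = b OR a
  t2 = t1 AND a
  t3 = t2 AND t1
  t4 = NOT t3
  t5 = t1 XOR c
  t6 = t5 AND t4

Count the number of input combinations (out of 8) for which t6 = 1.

2

t6 = t5 AND t4 must be 1, so both t5 = 1 and t4 = 1.
t5 = t1 XOR c must be 1, so t1 and c differ.
t4 = NOT t3 must be 1, so t3 = 0.
Satisfying assignments:
  a=0, b=0, c=1
  a=0, b=1, c=0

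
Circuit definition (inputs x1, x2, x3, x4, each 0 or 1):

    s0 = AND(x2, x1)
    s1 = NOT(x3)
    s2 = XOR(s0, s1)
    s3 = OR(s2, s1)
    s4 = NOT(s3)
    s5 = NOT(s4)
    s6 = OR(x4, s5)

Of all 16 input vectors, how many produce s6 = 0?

3

s6 = OR(x4, s5) must be 0, so both x4 = 0 and s5 = 0.
Satisfying assignments:
  x1=0, x2=0, x3=1, x4=0
  x1=0, x2=1, x3=1, x4=0
  x1=1, x2=0, x3=1, x4=0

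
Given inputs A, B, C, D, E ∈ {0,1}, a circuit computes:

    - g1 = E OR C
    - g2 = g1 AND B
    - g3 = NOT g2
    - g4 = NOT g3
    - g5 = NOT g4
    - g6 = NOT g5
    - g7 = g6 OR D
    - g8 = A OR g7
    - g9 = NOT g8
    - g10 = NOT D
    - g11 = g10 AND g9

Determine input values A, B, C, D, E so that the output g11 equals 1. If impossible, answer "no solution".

Check with A=0, B=0, C=1, D=0, E=1:
g1 = E OR C = 1 OR 1 = 1
g2 = g1 AND B = 1 AND 0 = 0
g3 = NOT g2 = NOT 0 = 1
g4 = NOT g3 = NOT 1 = 0
g5 = NOT g4 = NOT 0 = 1
g6 = NOT g5 = NOT 1 = 0
g7 = g6 OR D = 0 OR 0 = 0
g8 = A OR g7 = 0 OR 0 = 0
g9 = NOT g8 = NOT 0 = 1
g10 = NOT D = NOT 0 = 1
g11 = g10 AND g9 = 1 AND 1 = 1
So g11 = 1 as required.

A=0, B=0, C=1, D=0, E=1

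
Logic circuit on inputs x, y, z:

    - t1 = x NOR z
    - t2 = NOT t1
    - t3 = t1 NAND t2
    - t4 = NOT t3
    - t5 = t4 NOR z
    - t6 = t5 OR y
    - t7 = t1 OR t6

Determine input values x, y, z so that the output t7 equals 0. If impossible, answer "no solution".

x=1, y=0, z=1

t7 = t1 OR t6 must be 0, so both t1 = 0 and t6 = 0.
t1 = x NOR z must be 0, so at least one of x, z is 1.
Check with x=1, y=0, z=1:
t1 = x NOR z = 1 NOR 1 = 0
t2 = NOT t1 = NOT 0 = 1
t3 = t1 NAND t2 = 0 NAND 1 = 1
t4 = NOT t3 = NOT 1 = 0
t5 = t4 NOR z = 0 NOR 1 = 0
t6 = t5 OR y = 0 OR 0 = 0
t7 = t1 OR t6 = 0 OR 0 = 0
So t7 = 0 as required.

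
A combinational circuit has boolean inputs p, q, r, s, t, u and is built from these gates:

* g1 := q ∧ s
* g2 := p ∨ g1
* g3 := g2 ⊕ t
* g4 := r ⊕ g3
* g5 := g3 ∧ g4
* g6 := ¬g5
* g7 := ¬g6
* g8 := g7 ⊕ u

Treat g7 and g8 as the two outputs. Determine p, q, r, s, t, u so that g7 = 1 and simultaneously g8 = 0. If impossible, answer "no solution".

Check with p=0 q=1 r=0 s=0 t=1 u=1:
g1 = q ∧ s = 1 ∧ 0 = 0
g2 = p ∨ g1 = 0 ∨ 0 = 0
g3 = g2 ⊕ t = 0 ⊕ 1 = 1
g4 = r ⊕ g3 = 0 ⊕ 1 = 1
g5 = g3 ∧ g4 = 1 ∧ 1 = 1
g6 = ¬g5 = ¬1 = 0
g7 = ¬g6 = ¬0 = 1
g8 = g7 ⊕ u = 1 ⊕ 1 = 0
So g7 = 1 and g8 = 0.

p=0 q=1 r=0 s=0 t=1 u=1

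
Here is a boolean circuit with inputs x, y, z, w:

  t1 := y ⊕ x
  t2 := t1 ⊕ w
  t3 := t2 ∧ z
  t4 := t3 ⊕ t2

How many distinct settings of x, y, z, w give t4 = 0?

t4 = t3 ⊕ t2 must be 0, so t3 and t2 are equal.
Enumerating the 16 input combinations, 12 give t4 = 0 and 4 give t4 = 1.

12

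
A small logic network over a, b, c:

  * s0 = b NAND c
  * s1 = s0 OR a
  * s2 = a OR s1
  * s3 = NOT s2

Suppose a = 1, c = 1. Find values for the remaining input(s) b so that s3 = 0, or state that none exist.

b=0

s3 = NOT s2 must be 0, so s2 = 1.
s2 = a OR s1 must be 1, so at least one of a, s1 is 1.
Check with a = 1, c = 1 and b=0:
s0 = b NAND c = 0 NAND 1 = 1
s1 = s0 OR a = 1 OR 1 = 1
s2 = a OR s1 = 1 OR 1 = 1
s3 = NOT s2 = NOT 1 = 0
So s3 = 0.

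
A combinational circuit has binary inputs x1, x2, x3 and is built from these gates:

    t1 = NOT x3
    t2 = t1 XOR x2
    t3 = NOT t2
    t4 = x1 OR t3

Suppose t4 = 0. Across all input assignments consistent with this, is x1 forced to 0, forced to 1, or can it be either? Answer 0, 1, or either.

t4 = x1 OR t3 must be 0, so both x1 = 0 and t3 = 0.
t3 = NOT t2 must be 0, so t2 = 1.
Every assignment with t4 = 0 has x1 = 0; there are 2 such assignment(s).
  x1=0, x2=0, x3=0
  x1=0, x2=1, x3=1

0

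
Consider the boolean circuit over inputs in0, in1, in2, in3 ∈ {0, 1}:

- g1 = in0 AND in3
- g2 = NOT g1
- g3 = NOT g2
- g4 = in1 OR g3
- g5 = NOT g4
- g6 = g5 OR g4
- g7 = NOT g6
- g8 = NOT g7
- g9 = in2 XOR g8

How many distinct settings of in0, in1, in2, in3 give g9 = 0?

g9 = in2 XOR g8 must be 0, so in2 and g8 are equal.
Enumerating the 16 input combinations, 8 give g9 = 0 and 8 give g9 = 1.

8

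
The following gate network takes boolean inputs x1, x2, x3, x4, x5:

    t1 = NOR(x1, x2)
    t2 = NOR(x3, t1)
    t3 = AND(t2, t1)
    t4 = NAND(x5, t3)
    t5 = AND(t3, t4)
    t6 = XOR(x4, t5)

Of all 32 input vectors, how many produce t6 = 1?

t6 = XOR(x4, t5) must be 1, so x4 and t5 differ.
Enumerating the 32 input combinations, 16 give t6 = 1 and 16 give t6 = 0.

16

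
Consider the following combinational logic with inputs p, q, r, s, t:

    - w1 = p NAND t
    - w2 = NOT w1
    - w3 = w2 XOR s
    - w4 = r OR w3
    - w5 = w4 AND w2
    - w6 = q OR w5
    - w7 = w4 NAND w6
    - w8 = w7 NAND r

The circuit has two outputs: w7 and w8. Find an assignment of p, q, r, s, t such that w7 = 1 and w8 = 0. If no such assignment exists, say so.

p=0, q=0, r=1, s=0, t=1

Check with p=0, q=0, r=1, s=0, t=1:
w1 = p NAND t = 0 NAND 1 = 1
w2 = NOT w1 = NOT 1 = 0
w3 = w2 XOR s = 0 XOR 0 = 0
w4 = r OR w3 = 1 OR 0 = 1
w5 = w4 AND w2 = 1 AND 0 = 0
w6 = q OR w5 = 0 OR 0 = 0
w7 = w4 NAND w6 = 1 NAND 0 = 1
w8 = w7 NAND r = 1 NAND 1 = 0
So w7 = 1 and w8 = 0.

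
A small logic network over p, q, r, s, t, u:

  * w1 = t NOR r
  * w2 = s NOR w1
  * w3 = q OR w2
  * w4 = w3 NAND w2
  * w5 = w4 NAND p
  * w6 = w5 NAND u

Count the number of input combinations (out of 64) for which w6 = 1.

42

w6 = w5 NAND u must be 1, so at least one of w5, u is 0.
Enumerating the 64 input combinations, 42 give w6 = 1 and 22 give w6 = 0.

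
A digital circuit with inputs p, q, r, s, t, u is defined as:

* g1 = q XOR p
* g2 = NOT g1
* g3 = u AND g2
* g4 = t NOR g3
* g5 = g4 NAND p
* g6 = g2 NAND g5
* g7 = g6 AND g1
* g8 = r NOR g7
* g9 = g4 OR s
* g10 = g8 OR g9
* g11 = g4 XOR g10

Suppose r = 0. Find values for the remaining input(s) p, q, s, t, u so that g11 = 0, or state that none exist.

Check with r = 0 and p=0, q=1, s=0, t=1, u=1:
g1 = q XOR p = 1 XOR 0 = 1
g2 = NOT g1 = NOT 1 = 0
g3 = u AND g2 = 1 AND 0 = 0
g4 = t NOR g3 = 1 NOR 0 = 0
g5 = g4 NAND p = 0 NAND 0 = 1
g6 = g2 NAND g5 = 0 NAND 1 = 1
g7 = g6 AND g1 = 1 AND 1 = 1
g8 = r NOR g7 = 0 NOR 1 = 0
g9 = g4 OR s = 0 OR 0 = 0
g10 = g8 OR g9 = 0 OR 0 = 0
g11 = g4 XOR g10 = 0 XOR 0 = 0
So g11 = 0.

p=0, q=1, s=0, t=1, u=1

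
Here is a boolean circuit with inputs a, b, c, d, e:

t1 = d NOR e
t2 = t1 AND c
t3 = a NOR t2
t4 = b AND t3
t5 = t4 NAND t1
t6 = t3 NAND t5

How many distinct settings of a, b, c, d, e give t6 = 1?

19

t6 = t3 NAND t5 must be 1, so at least one of t3, t5 is 0.
Enumerating the 32 input combinations, 19 give t6 = 1 and 13 give t6 = 0.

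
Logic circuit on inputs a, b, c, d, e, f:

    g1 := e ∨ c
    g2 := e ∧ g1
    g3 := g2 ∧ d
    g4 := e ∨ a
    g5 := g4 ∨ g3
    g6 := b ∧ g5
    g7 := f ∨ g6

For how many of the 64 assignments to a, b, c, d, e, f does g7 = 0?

20

g7 = f ∨ g6 must be 0, so both f = 0 and g6 = 0.
Enumerating the 64 input combinations, 20 give g7 = 0 and 44 give g7 = 1.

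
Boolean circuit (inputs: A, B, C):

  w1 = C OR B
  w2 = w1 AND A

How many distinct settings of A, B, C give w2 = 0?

5

w2 = w1 AND A must be 0, so at least one of w1, A is 0.
Enumerating the 8 input combinations, 5 give w2 = 0 and 3 give w2 = 1.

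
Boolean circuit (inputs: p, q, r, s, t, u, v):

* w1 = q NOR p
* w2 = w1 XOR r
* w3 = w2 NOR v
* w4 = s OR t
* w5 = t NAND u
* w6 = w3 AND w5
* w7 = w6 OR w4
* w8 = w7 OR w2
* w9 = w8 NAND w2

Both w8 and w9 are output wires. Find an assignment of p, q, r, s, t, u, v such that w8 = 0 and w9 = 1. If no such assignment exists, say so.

Check with p=1, q=1, r=0, s=0, t=0, u=0, v=1:
w1 = q NOR p = 1 NOR 1 = 0
w2 = w1 XOR r = 0 XOR 0 = 0
w3 = w2 NOR v = 0 NOR 1 = 0
w4 = s OR t = 0 OR 0 = 0
w5 = t NAND u = 0 NAND 0 = 1
w6 = w3 AND w5 = 0 AND 1 = 0
w7 = w6 OR w4 = 0 OR 0 = 0
w8 = w7 OR w2 = 0 OR 0 = 0
w9 = w8 NAND w2 = 0 NAND 0 = 1
So w8 = 0 and w9 = 1.

p=1, q=1, r=0, s=0, t=0, u=0, v=1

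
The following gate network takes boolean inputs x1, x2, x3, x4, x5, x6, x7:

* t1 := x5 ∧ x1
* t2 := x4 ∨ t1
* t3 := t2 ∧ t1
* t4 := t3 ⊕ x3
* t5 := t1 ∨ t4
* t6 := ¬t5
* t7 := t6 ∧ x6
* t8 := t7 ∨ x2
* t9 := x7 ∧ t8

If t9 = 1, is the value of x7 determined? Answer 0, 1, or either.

t9 = x7 ∧ t8 must be 1, so both x7 = 1 and t8 = 1.
t8 = t7 ∨ x2 must be 1, so at least one of t7, x2 is 1.
Every assignment with t9 = 1 has x7 = 1; there are 38 such assignment(s).

1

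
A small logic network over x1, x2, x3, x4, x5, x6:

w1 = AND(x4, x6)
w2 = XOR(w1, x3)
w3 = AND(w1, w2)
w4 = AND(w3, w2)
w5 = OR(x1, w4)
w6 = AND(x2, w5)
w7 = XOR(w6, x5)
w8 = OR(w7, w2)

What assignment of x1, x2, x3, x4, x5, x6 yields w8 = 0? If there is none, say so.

x1=0, x2=0, x3=0, x4=1, x5=0, x6=0

w8 = OR(w7, w2) must be 0, so both w7 = 0 and w2 = 0.
w7 = XOR(w6, x5) must be 0, so w6 and x5 are equal.
Check with x1=0, x2=0, x3=0, x4=1, x5=0, x6=0:
w1 = AND(x4, x6) = AND(1, 0) = 0
w2 = XOR(w1, x3) = XOR(0, 0) = 0
w3 = AND(w1, w2) = AND(0, 0) = 0
w4 = AND(w3, w2) = AND(0, 0) = 0
w5 = OR(x1, w4) = OR(0, 0) = 0
w6 = AND(x2, w5) = AND(0, 0) = 0
w7 = XOR(w6, x5) = XOR(0, 0) = 0
w8 = OR(w7, w2) = OR(0, 0) = 0
So w8 = 0 as required.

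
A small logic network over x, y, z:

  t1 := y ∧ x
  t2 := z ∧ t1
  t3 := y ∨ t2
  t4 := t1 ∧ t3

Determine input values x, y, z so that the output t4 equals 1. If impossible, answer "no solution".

t4 = t1 ∧ t3 must be 1, so both t1 = 1 and t3 = 1.
Check with x=1, y=1, z=0:
t1 = y ∧ x = 1 ∧ 1 = 1
t2 = z ∧ t1 = 0 ∧ 1 = 0
t3 = y ∨ t2 = 1 ∨ 0 = 1
t4 = t1 ∧ t3 = 1 ∧ 1 = 1
So t4 = 1 as required.

x=1, y=1, z=0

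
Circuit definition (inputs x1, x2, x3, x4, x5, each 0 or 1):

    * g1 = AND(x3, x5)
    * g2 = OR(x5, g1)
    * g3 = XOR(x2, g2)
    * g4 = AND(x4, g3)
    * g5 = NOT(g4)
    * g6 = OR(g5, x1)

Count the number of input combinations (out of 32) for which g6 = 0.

4

g6 = OR(g5, x1) must be 0, so both g5 = 0 and x1 = 0.
g5 = NOT(g4) must be 0, so g4 = 1.
g4 = AND(x4, g3) must be 1, so both x4 = 1 and g3 = 1.
Satisfying assignments:
  x1=0, x2=0, x3=0, x4=1, x5=1
  x1=0, x2=0, x3=1, x4=1, x5=1
  x1=0, x2=1, x3=0, x4=1, x5=0
  x1=0, x2=1, x3=1, x4=1, x5=0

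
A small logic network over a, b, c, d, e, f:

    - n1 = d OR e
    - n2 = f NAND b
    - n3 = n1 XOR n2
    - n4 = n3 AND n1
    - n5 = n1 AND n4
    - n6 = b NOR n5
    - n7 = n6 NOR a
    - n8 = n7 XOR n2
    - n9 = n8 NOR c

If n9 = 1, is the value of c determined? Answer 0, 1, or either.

n9 = n8 NOR c must be 1, so both n8 = 0 and c = 0.
n8 = n7 XOR n2 must be 0, so n7 and n2 are equal.
Every assignment with n9 = 1 has c = 0; there are 8 such assignment(s).

0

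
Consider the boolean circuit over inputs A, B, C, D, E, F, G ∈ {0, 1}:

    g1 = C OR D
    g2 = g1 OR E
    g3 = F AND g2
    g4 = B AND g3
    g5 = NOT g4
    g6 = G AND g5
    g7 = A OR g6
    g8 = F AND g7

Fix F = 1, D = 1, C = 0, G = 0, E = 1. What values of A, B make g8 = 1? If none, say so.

A=1, B=1

g8 = F AND g7 must be 1, so both F = 1 and g7 = 1.
Check with F = 1, D = 1, C = 0, G = 0, E = 1 and A=1, B=1:
g1 = C OR D = 0 OR 1 = 1
g2 = g1 OR E = 1 OR 1 = 1
g3 = F AND g2 = 1 AND 1 = 1
g4 = B AND g3 = 1 AND 1 = 1
g5 = NOT g4 = NOT 1 = 0
g6 = G AND g5 = 0 AND 0 = 0
g7 = A OR g6 = 1 OR 0 = 1
g8 = F AND g7 = 1 AND 1 = 1
So g8 = 1.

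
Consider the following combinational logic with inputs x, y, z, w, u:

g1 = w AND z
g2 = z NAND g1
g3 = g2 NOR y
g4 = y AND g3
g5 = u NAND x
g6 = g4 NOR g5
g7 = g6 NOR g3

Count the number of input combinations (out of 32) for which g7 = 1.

g7 = g6 NOR g3 must be 1, so both g6 = 0 and g3 = 0.
g6 = g4 NOR g5 must be 0, so at least one of g4, g5 is 1.
Enumerating the 32 input combinations, 21 give g7 = 1 and 11 give g7 = 0.

21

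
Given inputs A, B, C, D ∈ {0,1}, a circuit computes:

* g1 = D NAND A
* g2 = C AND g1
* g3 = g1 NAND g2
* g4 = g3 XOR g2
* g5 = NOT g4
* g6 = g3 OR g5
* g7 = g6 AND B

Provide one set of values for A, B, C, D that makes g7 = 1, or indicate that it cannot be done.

g7 = g6 AND B must be 1, so both g6 = 1 and B = 1.
Check with A=1, B=1, C=0, D=0:
g1 = D NAND A = 0 NAND 1 = 1
g2 = C AND g1 = 0 AND 1 = 0
g3 = g1 NAND g2 = 1 NAND 0 = 1
g4 = g3 XOR g2 = 1 XOR 0 = 1
g5 = NOT g4 = NOT 1 = 0
g6 = g3 OR g5 = 1 OR 0 = 1
g7 = g6 AND B = 1 AND 1 = 1
So g7 = 1 as required.

A=1, B=1, C=0, D=0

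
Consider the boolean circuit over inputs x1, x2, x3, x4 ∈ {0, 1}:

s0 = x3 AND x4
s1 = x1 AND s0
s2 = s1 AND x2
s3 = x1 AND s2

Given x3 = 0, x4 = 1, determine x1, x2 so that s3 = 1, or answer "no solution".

With x3 = 0, x4 = 1 fixed, none of the 4 settings of x1, x2 give s3 = 1.
For example, with x1=1, x2=1:
s0 = x3 AND x4 = 0 AND 1 = 0
s1 = x1 AND s0 = 1 AND 0 = 0
s2 = s1 AND x2 = 0 AND 1 = 0
s3 = x1 AND s2 = 1 AND 0 = 0
giving s3 = 0 ≠ 1.

no solution exists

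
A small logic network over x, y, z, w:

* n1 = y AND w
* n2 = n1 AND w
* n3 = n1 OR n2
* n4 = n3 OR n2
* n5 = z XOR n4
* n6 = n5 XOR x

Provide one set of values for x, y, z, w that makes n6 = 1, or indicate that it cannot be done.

n6 = n5 XOR x must be 1, so n5 and x differ.
Check with x=0 y=0 z=1 w=0:
n1 = y AND w = 0 AND 0 = 0
n2 = n1 AND w = 0 AND 0 = 0
n3 = n1 OR n2 = 0 OR 0 = 0
n4 = n3 OR n2 = 0 OR 0 = 0
n5 = z XOR n4 = 1 XOR 0 = 1
n6 = n5 XOR x = 1 XOR 0 = 1
So n6 = 1 as required.

x=0 y=0 z=1 w=0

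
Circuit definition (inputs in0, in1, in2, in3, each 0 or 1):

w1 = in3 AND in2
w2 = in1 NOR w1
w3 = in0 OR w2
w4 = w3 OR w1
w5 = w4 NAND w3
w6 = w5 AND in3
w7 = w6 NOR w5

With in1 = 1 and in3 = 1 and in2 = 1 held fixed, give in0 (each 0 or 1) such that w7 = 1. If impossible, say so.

in0=1

w7 = w6 NOR w5 must be 1, so both w6 = 0 and w5 = 0.
Check with in1 = 1 and in3 = 1 and in2 = 1 and in0=1:
w1 = in3 AND in2 = 1 AND 1 = 1
w2 = in1 NOR w1 = 1 NOR 1 = 0
w3 = in0 OR w2 = 1 OR 0 = 1
w4 = w3 OR w1 = 1 OR 1 = 1
w5 = w4 NAND w3 = 1 NAND 1 = 0
w6 = w5 AND in3 = 0 AND 1 = 0
w7 = w6 NOR w5 = 0 NOR 0 = 1
So w7 = 1.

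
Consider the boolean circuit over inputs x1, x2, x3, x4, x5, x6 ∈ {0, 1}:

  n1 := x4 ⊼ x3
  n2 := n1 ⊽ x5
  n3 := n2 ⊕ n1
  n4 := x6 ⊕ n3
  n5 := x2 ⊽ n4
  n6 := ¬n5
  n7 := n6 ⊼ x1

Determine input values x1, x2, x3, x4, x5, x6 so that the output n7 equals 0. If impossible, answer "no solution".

n7 = n6 ⊼ x1 must be 0, so both n6 = 1 and x1 = 1.
Check with x1=1 x2=1 x3=1 x4=0 x5=0 x6=1:
n1 = x4 ⊼ x3 = 0 ⊼ 1 = 1
n2 = n1 ⊽ x5 = 1 ⊽ 0 = 0
n3 = n2 ⊕ n1 = 0 ⊕ 1 = 1
n4 = x6 ⊕ n3 = 1 ⊕ 1 = 0
n5 = x2 ⊽ n4 = 1 ⊽ 0 = 0
n6 = ¬n5 = ¬0 = 1
n7 = n6 ⊼ x1 = 1 ⊼ 1 = 0
So n7 = 0 as required.

x1=1 x2=1 x3=1 x4=0 x5=0 x6=1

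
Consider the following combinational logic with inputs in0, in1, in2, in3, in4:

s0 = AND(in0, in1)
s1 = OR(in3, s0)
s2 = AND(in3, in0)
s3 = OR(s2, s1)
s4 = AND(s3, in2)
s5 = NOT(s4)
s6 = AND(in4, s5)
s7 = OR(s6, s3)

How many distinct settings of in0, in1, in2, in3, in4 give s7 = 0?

6

s7 = OR(s6, s3) must be 0, so both s6 = 0 and s3 = 0.
Satisfying assignments:
  in0=0, in1=0, in2=0, in3=0, in4=0
  in0=0, in1=0, in2=1, in3=0, in4=0
  in0=0, in1=1, in2=0, in3=0, in4=0
  in0=0, in1=1, in2=1, in3=0, in4=0
  in0=1, in1=0, in2=0, in3=0, in4=0
  in0=1, in1=0, in2=1, in3=0, in4=0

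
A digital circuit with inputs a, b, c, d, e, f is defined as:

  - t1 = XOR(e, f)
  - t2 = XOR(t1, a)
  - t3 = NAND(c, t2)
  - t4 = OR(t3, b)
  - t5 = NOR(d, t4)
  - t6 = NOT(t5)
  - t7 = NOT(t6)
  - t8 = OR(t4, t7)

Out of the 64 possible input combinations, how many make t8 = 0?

t8 = OR(t4, t7) must be 0, so both t4 = 0 and t7 = 0.
t4 = OR(t3, b) must be 0, so both t3 = 0 and b = 0.
Satisfying assignments:
  a=0, b=0, c=1, d=1, e=0, f=1
  a=0, b=0, c=1, d=1, e=1, f=0
  a=1, b=0, c=1, d=1, e=0, f=0
  a=1, b=0, c=1, d=1, e=1, f=1

4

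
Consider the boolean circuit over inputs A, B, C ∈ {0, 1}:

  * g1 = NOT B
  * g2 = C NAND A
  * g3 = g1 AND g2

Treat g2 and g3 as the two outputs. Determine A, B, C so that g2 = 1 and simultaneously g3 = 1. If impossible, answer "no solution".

A=0, B=0, C=0

Check with A=0, B=0, C=0:
g1 = NOT B = NOT 0 = 1
g2 = C NAND A = 0 NAND 0 = 1
g3 = g1 AND g2 = 1 AND 1 = 1
So g2 = 1 and g3 = 1.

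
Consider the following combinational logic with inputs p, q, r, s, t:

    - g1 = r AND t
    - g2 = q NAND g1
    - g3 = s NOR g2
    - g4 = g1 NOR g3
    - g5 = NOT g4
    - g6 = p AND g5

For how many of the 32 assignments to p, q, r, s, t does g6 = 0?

g6 = p AND g5 must be 0, so at least one of p, g5 is 0.
Enumerating the 32 input combinations, 28 give g6 = 0 and 4 give g6 = 1.

28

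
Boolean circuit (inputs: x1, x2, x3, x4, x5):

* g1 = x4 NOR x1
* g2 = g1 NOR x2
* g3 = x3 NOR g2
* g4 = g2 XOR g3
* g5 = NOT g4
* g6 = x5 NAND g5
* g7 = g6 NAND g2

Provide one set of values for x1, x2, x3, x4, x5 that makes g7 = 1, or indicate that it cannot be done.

g7 = g6 NAND g2 must be 1, so at least one of g6, g2 is 0.
Check with x1=0 x2=1 x3=1 x4=0 x5=0:
g1 = x4 NOR x1 = 0 NOR 0 = 1
g2 = g1 NOR x2 = 1 NOR 1 = 0
g3 = x3 NOR g2 = 1 NOR 0 = 0
g4 = g2 XOR g3 = 0 XOR 0 = 0
g5 = NOT g4 = NOT 0 = 1
g6 = x5 NAND g5 = 0 NAND 1 = 1
g7 = g6 NAND g2 = 1 NAND 0 = 1
So g7 = 1 as required.

x1=0 x2=1 x3=1 x4=0 x5=0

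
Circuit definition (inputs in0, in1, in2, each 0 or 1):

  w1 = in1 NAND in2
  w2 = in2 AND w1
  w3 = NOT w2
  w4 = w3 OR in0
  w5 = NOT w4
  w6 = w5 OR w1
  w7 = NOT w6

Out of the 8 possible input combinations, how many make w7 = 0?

w7 = NOT w6 must be 0, so w6 = 1.
Enumerating the 8 input combinations, 6 give w7 = 0 and 2 give w7 = 1.

6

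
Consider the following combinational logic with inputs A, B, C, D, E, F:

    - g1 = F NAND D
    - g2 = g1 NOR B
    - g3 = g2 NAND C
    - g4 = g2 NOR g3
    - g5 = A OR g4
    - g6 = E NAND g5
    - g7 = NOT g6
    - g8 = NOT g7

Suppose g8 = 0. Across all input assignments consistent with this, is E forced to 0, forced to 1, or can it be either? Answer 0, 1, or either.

g8 = NOT g7 must be 0, so g7 = 1.
g7 = NOT g6 must be 1, so g6 = 0.
Every assignment with g8 = 0 has E = 1; there are 16 such assignment(s).

1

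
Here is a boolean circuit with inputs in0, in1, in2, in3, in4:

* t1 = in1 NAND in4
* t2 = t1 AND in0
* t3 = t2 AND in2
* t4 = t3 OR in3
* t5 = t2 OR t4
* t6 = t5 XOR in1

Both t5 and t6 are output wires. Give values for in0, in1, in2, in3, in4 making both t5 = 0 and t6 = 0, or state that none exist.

Check with in0=0 in1=0 in2=1 in3=0 in4=1:
t1 = in1 NAND in4 = 0 NAND 1 = 1
t2 = t1 AND in0 = 1 AND 0 = 0
t3 = t2 AND in2 = 0 AND 1 = 0
t4 = t3 OR in3 = 0 OR 0 = 0
t5 = t2 OR t4 = 0 OR 0 = 0
t6 = t5 XOR in1 = 0 XOR 0 = 0
So t5 = 0 and t6 = 0.

in0=0 in1=0 in2=1 in3=0 in4=1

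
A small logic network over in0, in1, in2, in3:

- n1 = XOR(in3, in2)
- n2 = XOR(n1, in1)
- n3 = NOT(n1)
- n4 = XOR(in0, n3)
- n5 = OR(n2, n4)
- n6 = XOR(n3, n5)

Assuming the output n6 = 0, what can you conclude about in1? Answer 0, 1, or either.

Both values of in1 occur among assignments with n6 = 0:
  in1=0: in0=0, in1=0, in2=0, in3=0
  in1=1: in0=0, in1=1, in2=0, in3=0

either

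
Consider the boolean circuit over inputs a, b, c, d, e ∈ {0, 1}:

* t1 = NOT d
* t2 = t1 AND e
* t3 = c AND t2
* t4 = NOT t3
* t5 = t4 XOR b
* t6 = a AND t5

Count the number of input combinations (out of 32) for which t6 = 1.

t6 = a AND t5 must be 1, so both a = 1 and t5 = 1.
t5 = t4 XOR b must be 1, so t4 and b differ.
Enumerating the 32 input combinations, 8 give t6 = 1 and 24 give t6 = 0.

8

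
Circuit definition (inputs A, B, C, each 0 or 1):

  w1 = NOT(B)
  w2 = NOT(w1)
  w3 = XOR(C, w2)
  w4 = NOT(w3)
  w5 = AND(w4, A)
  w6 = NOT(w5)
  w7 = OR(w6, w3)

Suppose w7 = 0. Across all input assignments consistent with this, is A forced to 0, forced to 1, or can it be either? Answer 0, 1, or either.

w7 = OR(w6, w3) must be 0, so both w6 = 0 and w3 = 0.
w6 = NOT(w5) must be 0, so w5 = 1.
w3 = XOR(C, w2) must be 0, so C and w2 are equal.
Every assignment with w7 = 0 has A = 1; there are 2 such assignment(s).
  A=1, B=0, C=0
  A=1, B=1, C=1

1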